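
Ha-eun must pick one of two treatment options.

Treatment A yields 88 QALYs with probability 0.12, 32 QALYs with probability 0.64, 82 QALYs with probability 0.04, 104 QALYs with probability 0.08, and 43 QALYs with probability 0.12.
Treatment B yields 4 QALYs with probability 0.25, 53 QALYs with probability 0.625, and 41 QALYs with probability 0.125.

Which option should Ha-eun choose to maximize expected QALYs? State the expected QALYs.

Treatment A = 0.12 × 88 + 0.64 × 32 + 0.04 × 82 + 0.08 × 104 + 0.12 × 43 = 10.56 + 20.48 + 3.28 + 8.32 + 5.16 = 47.8
Treatment B = 0.25 × 4 + 0.625 × 53 + 0.125 × 41 = 1 + 33.125 + 5.125 = 39.25

Treatment A (47.8 QALYs)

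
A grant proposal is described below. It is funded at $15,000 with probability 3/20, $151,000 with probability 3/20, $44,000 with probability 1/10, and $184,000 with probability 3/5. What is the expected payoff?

$139,700

EV = 3/20 × 15000 + 3/20 × 151000 + 1/10 × 44000 + 3/5 × 184000 = 2250 + 22650 + 4400 + 110400 = 139700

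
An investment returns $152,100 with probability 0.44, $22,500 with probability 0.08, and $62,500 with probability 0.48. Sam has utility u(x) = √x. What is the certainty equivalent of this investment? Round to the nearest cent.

$92,172.96

E[u] = 0.44·√152100 + 0.08·√22500 + 0.48·√62500 = 0.44·390 + 0.08·150 + 0.48·250 = 303.6
CE = (303.6)² = 92172.96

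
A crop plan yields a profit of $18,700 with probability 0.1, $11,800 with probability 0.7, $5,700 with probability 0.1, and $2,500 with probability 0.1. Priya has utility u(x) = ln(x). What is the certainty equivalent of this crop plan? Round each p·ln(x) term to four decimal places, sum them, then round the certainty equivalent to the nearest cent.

$9,836.94

E[u] = 0.1·ln(18700) + 0.7·ln(11800) + 0.1·ln(5700) + 0.1·ln(2500) = 0.9836 + 6.5631 + 0.8648 + 0.7824 = 9.1939
CE = e^9.1939 ≈ 9836.94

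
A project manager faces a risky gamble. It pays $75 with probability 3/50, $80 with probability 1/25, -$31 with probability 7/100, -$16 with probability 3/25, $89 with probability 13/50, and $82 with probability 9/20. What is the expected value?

$63.65

EV = 3/50 × 75 + 1/25 × 80 + 7/100 × (-31) + 3/25 × (-16) + 13/50 × 89 + 9/20 × 82 = 4.5 + 3.2 − 2.17 − 1.92 + 23.14 + 36.9 = 63.65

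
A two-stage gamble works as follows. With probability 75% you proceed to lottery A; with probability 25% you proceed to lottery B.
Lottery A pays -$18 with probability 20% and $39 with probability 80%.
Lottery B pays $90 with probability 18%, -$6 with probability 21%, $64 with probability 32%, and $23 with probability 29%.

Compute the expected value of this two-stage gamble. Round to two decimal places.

$31.22

EV(A) = 0.2 × (-18) + 0.8 × 39 = -3.6 + 31.2 = 27.6
EV(B) = 0.18 × 90 + 0.21 × (-6) + 0.32 × 64 + 0.29 × 23 = 16.2 − 1.26 + 20.48 + 6.67 = 42.09
Overall = 0.75 × 27.6 + 0.25 × 42.09 = 20.7 + 10.5225 = 31.2225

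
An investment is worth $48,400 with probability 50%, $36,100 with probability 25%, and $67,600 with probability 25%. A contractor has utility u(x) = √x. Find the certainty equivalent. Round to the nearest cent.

$49,506.25

E[u] = 0.5·√48400 + 0.25·√36100 + 0.25·√67600 = 0.5·220 + 0.25·190 + 0.25·260 = 222.5
CE = (222.5)² = 49506.25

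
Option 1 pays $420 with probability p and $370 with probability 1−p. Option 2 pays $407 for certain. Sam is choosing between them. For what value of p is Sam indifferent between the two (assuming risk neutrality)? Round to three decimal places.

p = 0.740

p·420 + (1−p)·370 = 407
50p + 370 = 407
p = (407 − 370) / 50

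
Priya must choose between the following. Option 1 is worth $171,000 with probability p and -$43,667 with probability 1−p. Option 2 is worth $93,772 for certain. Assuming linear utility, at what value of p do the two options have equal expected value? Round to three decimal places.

p·171000 + (1−p)·(-43667) = 93772
214667p − 43667 = 93772
p = (93772 + 43667) / 214667

p = 0.640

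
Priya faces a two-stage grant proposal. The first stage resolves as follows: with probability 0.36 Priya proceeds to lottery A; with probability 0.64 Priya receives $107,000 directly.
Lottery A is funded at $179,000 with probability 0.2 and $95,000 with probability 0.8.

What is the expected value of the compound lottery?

$108,728

EV(A) = 0.2 × 179000 + 0.8 × 95000 = 35800 + 76000 = 111800
Branch B: 107000 (certain)
Overall = 0.36 × 111800 + 0.64 × 107000 = 40248 + 68480 = 108728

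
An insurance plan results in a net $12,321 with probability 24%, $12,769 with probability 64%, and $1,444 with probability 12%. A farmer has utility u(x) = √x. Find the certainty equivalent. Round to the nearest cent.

$10,716.39

E[u] = 0.24·√12321 + 0.64·√12769 + 0.12·√1444 = 0.24·111 + 0.64·113 + 0.12·38 = 103.52
CE = (103.52)² = 10716.3904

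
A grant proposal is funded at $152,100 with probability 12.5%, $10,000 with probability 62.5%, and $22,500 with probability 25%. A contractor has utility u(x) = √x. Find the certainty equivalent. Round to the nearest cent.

$22,126.56

E[u] = 0.125·√152100 + 0.625·√10000 + 0.25·√22500 = 0.125·390 + 0.625·100 + 0.25·150 = 148.75
CE = (148.75)² = 22126.5625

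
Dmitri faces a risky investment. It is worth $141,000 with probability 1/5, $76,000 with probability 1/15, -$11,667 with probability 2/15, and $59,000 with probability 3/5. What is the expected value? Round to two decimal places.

$67,111.07

EV = 1/5 × 141000 + 1/15 × 76000 + 2/15 × (-11667) + 3/5 × 59000 = 28200 + 5066.6667 − 1555.6 + 35400 = 67111.0667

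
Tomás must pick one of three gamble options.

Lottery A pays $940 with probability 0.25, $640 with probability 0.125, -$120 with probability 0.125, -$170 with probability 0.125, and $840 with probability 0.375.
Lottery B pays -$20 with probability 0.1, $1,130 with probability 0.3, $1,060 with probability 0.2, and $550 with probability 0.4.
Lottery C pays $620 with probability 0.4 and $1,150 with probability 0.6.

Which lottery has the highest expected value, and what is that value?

Lottery A = 0.25 × 940 + 0.125 × 640 + 0.125 × (-120) + 0.125 × (-170) + 0.375 × 840 = 235 + 80 − 15 − 21.25 + 315 = 593.75
Lottery B = 0.1 × (-20) + 0.3 × 1130 + 0.2 × 1060 + 0.4 × 550 = -2 + 339 + 212 + 220 = 769
Lottery C = 0.4 × 620 + 0.6 × 1150 = 248 + 690 = 938

Lottery C ($938)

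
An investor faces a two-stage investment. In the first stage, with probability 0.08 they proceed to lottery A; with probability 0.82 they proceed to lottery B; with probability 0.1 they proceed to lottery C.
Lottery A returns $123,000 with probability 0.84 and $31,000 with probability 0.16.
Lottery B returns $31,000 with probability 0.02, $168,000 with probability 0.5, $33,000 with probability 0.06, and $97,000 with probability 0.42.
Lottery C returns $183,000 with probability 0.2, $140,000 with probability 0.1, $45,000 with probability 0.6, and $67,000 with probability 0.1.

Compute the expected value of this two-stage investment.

EV(A) = 0.84 × 123000 + 0.16 × 31000 = 103320 + 4960 = 108280
EV(B) = 0.02 × 31000 + 0.5 × 168000 + 0.06 × 33000 + 0.42 × 97000 = 620 + 84000 + 1980 + 40740 = 127340
EV(C) = 0.2 × 183000 + 0.1 × 140000 + 0.6 × 45000 + 0.1 × 67000 = 36600 + 14000 + 27000 + 6700 = 84300
Overall = 0.08 × 108280 + 0.82 × 127340 + 0.1 × 84300 = 8662.4 + 104418.8 + 8430 = 121511.2

$121,511.20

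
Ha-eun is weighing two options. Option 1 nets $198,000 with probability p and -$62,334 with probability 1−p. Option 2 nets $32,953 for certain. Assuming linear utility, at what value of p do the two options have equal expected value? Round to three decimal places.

p = 0.366

p·198000 + (1−p)·(-62334) = 32953
260334p − 62334 = 32953
p = (32953 + 62334) / 260334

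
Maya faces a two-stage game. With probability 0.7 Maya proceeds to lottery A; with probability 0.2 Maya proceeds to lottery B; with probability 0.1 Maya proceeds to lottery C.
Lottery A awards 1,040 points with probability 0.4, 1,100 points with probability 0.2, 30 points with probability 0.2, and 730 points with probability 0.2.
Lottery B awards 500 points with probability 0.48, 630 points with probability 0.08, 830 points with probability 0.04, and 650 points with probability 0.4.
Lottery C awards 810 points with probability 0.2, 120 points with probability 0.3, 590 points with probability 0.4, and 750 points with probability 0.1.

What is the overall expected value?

EV(A) = 0.4 × 1040 + 0.2 × 1100 + 0.2 × 30 + 0.2 × 730 = 416 + 220 + 6 + 146 = 788
EV(B) = 0.48 × 500 + 0.08 × 630 + 0.04 × 830 + 0.4 × 650 = 240 + 50.4 + 33.2 + 260 = 583.6
EV(C) = 0.2 × 810 + 0.3 × 120 + 0.4 × 590 + 0.1 × 750 = 162 + 36 + 236 + 75 = 509
Overall = 0.7 × 788 + 0.2 × 583.6 + 0.1 × 509 = 551.6 + 116.72 + 50.9 = 719.22

719.22 points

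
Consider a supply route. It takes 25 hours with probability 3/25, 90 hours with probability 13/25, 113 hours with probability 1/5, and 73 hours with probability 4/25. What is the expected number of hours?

84.08 hours

EV = 3/25 × 25 + 13/25 × 90 + 1/5 × 113 + 4/25 × 73 = 3 + 46.8 + 22.6 + 11.68 = 84.08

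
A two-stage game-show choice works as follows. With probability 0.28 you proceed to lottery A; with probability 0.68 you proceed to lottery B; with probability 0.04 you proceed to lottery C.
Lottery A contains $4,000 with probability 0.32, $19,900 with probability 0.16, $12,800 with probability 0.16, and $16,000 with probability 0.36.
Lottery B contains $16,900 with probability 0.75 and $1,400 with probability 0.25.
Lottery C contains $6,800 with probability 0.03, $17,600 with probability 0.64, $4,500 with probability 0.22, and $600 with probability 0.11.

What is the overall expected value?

EV(A) = 0.32 × 4000 + 0.16 × 19900 + 0.16 × 12800 + 0.36 × 16000 = 1280 + 3184 + 2048 + 5760 = 12272
EV(B) = 0.75 × 16900 + 0.25 × 1400 = 12675 + 350 = 13025
EV(C) = 0.03 × 6800 + 0.64 × 17600 + 0.22 × 4500 + 0.11 × 600 = 204 + 11264 + 990 + 66 = 12524
Overall = 0.28 × 12272 + 0.68 × 13025 + 0.04 × 12524 = 3436.16 + 8857 + 500.96 = 12794.12

$12,794.12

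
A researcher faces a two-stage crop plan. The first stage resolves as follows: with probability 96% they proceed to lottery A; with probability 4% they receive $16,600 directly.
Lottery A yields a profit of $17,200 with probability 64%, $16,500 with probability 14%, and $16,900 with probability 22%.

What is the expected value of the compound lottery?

$17,018.56

EV(A) = 0.64 × 17200 + 0.14 × 16500 + 0.22 × 16900 = 11008 + 2310 + 3718 = 17036
Branch B: 16600 (certain)
Overall = 0.96 × 17036 + 0.04 × 16600 = 16354.56 + 664 = 17018.56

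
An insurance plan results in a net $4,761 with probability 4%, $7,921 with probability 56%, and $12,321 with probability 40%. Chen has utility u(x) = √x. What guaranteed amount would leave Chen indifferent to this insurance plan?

$9,409

E[u] = 0.04·√4761 + 0.56·√7921 + 0.4·√12321 = 0.04·69 + 0.56·89 + 0.4·111 = 97
CE = (97)² = 9409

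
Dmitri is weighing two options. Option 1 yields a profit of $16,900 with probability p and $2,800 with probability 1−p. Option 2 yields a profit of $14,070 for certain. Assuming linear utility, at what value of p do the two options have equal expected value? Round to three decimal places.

p·16900 + (1−p)·2800 = 14070
14100p + 2800 = 14070
p = (14070 − 2800) / 14100

p = 0.799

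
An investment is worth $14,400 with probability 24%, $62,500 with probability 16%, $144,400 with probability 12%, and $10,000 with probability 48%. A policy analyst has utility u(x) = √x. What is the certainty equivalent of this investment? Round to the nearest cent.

E[u] = 0.24·√14400 + 0.16·√62500 + 0.12·√144400 + 0.48·√10000 = 0.24·120 + 0.16·250 + 0.12·380 + 0.48·100 = 162.4
CE = (162.4)² = 26373.76

$26,373.76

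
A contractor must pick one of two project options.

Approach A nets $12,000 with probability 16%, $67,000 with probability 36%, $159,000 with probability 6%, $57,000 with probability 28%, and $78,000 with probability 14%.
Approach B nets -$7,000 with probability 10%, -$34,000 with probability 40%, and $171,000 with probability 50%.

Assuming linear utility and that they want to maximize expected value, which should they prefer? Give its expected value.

Approach B ($71,200)

Approach A = 0.16 × 12000 + 0.36 × 67000 + 0.06 × 159000 + 0.28 × 57000 + 0.14 × 78000 = 1920 + 24120 + 9540 + 15960 + 10920 = 62460
Approach B = 0.1 × (-7000) + 0.4 × (-34000) + 0.5 × 171000 = -700 − 13600 + 85500 = 71200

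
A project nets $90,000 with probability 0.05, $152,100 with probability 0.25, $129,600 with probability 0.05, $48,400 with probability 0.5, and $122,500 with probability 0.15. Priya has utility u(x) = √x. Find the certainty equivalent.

E[u] = 0.05·√90000 + 0.25·√152100 + 0.05·√129600 + 0.5·√48400 + 0.15·√122500 = 0.05·300 + 0.25·390 + 0.05·360 + 0.5·220 + 0.15·350 = 293
CE = (293)² = 85849

$85,849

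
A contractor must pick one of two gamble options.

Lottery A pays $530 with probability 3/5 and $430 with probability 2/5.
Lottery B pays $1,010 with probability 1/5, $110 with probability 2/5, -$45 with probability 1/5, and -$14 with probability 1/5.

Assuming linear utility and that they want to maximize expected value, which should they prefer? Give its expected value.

Lottery A = 3/5 × 530 + 2/5 × 430 = 318 + 172 = 490
Lottery B = 1/5 × 1010 + 2/5 × 110 + 1/5 × (-45) + 1/5 × (-14) = 202 + 44 − 9 − 2.8 = 234.2

Lottery A ($490)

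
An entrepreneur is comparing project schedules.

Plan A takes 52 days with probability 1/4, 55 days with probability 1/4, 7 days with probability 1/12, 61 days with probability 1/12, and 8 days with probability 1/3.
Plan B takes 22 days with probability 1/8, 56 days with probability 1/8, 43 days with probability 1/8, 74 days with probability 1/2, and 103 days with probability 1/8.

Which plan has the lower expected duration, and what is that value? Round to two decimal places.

Plan A (35.08 days)

Plan A = 1/4 × 52 + 1/4 × 55 + 1/12 × 7 + 1/12 × 61 + 1/3 × 8 = 13 + 13.75 + 0.5833 + 5.0833 + 2.6667 = 35.0833
Plan B = 1/8 × 22 + 1/8 × 56 + 1/8 × 43 + 1/2 × 74 + 1/8 × 103 = 2.75 + 7 + 5.375 + 37 + 12.875 = 65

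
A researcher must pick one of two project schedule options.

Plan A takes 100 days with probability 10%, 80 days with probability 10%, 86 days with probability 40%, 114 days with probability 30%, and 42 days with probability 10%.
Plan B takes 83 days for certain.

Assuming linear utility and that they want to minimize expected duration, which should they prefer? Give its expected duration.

Plan B (83 days)

Plan A = 0.1 × 100 + 0.1 × 80 + 0.4 × 86 + 0.3 × 114 + 0.1 × 42 = 10 + 8 + 34.4 + 34.2 + 4.2 = 90.8
Plan B: 83 (certain)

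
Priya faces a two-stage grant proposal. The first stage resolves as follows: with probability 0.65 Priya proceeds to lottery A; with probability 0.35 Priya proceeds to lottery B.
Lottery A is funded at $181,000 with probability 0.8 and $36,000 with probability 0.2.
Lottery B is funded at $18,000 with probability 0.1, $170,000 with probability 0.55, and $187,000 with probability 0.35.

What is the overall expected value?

$155,062.50

EV(A) = 0.8 × 181000 + 0.2 × 36000 = 144800 + 7200 = 152000
EV(B) = 0.1 × 18000 + 0.55 × 170000 + 0.35 × 187000 = 1800 + 93500 + 65450 = 160750
Overall = 0.65 × 152000 + 0.35 × 160750 = 98800 + 56262.5 = 155062.5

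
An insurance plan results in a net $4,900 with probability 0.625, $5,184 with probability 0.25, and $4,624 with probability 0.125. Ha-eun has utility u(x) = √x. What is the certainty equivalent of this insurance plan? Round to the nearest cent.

E[u] = 0.625·√4900 + 0.25·√5184 + 0.125·√4624 = 0.625·70 + 0.25·72 + 0.125·68 = 70.25
CE = (70.25)² = 4935.0625

$4,935.06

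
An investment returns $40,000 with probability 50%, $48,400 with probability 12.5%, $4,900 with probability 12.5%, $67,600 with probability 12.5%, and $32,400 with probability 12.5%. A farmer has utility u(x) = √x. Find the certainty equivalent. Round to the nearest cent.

E[u] = 0.5·√40000 + 0.125·√48400 + 0.125·√4900 + 0.125·√67600 + 0.125·√32400 = 0.5·200 + 0.125·220 + 0.125·70 + 0.125·260 + 0.125·180 = 191.25
CE = (191.25)² = 36576.5625

$36,576.56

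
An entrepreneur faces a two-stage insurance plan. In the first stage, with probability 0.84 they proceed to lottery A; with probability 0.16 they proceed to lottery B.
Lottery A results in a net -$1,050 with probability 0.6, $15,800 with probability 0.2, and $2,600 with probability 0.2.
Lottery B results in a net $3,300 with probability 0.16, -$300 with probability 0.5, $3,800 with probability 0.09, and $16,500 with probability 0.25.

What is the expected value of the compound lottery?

EV(A) = 0.6 × (-1050) + 0.2 × 15800 + 0.2 × 2600 = -630 + 3160 + 520 = 3050
EV(B) = 0.16 × 3300 + 0.5 × (-300) + 0.09 × 3800 + 0.25 × 16500 = 528 − 150 + 342 + 4125 = 4845
Overall = 0.84 × 3050 + 0.16 × 4845 = 2562 + 775.2 = 3337.2

$3,337.20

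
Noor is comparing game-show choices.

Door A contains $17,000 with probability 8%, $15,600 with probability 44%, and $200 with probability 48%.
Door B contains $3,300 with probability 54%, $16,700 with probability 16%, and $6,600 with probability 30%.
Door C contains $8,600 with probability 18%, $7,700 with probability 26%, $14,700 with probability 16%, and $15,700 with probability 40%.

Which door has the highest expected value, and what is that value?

Door A = 0.08 × 17000 + 0.44 × 15600 + 0.48 × 200 = 1360 + 6864 + 96 = 8320
Door B = 0.54 × 3300 + 0.16 × 16700 + 0.3 × 6600 = 1782 + 2672 + 1980 = 6434
Door C = 0.18 × 8600 + 0.26 × 7700 + 0.16 × 14700 + 0.4 × 15700 = 1548 + 2002 + 2352 + 6280 = 12182

Door C ($12,182)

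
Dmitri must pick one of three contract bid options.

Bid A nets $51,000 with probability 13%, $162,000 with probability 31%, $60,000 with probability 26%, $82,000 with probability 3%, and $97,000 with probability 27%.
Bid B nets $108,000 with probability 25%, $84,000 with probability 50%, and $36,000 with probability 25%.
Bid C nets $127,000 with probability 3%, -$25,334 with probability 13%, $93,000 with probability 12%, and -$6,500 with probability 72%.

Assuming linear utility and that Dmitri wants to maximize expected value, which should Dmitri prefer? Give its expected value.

Bid A ($101,100)

Bid A = 0.13 × 51000 + 0.31 × 162000 + 0.26 × 60000 + 0.03 × 82000 + 0.27 × 97000 = 6630 + 50220 + 15600 + 2460 + 26190 = 101100
Bid B = 0.25 × 108000 + 0.5 × 84000 + 0.25 × 36000 = 27000 + 42000 + 9000 = 78000
Bid C = 0.03 × 127000 + 0.13 × (-25334) + 0.12 × 93000 + 0.72 × (-6500) = 3810 − 3293.42 + 11160 − 4680 = 6996.58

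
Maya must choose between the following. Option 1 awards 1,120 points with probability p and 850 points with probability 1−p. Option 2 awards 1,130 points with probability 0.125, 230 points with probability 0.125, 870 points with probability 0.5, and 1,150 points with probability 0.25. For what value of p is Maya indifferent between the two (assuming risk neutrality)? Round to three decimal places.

EV(Option 2) = 0.125 × 1130 + 0.125 × 230 + 0.5 × 870 + 0.25 × 1150 = 141.25 + 28.75 + 435 + 287.5 = 892.5
p·1120 + (1−p)·850 = 892.5
270p + 850 = 892.5
p = (892.5 − 850) / 270

p = 0.157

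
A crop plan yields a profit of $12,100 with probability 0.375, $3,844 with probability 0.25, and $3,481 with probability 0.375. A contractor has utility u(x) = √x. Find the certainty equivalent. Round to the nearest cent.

$6,221.27

E[u] = 0.375·√12100 + 0.25·√3844 + 0.375·√3481 = 0.375·110 + 0.25·62 + 0.375·59 = 78.875
CE = (78.875)² = 6221.265625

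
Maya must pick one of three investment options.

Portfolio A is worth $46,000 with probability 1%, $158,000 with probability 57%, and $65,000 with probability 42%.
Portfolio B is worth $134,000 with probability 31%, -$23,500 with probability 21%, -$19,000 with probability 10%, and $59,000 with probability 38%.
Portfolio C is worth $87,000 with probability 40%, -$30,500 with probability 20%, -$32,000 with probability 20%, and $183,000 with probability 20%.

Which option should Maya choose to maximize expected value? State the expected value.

Portfolio A ($117,820)

Portfolio A = 0.01 × 46000 + 0.57 × 158000 + 0.42 × 65000 = 460 + 90060 + 27300 = 117820
Portfolio B = 0.31 × 134000 + 0.21 × (-23500) + 0.1 × (-19000) + 0.38 × 59000 = 41540 − 4935 − 1900 + 22420 = 57125
Portfolio C = 0.4 × 87000 + 0.2 × (-30500) + 0.2 × (-32000) + 0.2 × 183000 = 34800 − 6100 − 6400 + 36600 = 58900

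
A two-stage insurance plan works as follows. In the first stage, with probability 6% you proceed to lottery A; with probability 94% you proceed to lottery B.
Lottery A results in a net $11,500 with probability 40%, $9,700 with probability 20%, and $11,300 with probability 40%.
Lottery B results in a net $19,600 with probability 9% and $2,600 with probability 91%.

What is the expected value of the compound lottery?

EV(A) = 0.4 × 11500 + 0.2 × 9700 + 0.4 × 11300 = 4600 + 1940 + 4520 = 11060
EV(B) = 0.09 × 19600 + 0.91 × 2600 = 1764 + 2366 = 4130
Overall = 0.06 × 11060 + 0.94 × 4130 = 663.6 + 3882.2 = 4545.8

$4,545.80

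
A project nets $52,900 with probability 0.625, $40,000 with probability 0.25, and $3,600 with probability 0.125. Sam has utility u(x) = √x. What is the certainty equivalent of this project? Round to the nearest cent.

E[u] = 0.625·√52900 + 0.25·√40000 + 0.125·√3600 = 0.625·230 + 0.25·200 + 0.125·60 = 201.25
CE = (201.25)² = 40501.5625

$40,501.56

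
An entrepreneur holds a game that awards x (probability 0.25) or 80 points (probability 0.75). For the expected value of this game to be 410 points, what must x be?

x = 1,400 points

0.25·x + 0.75·80 = 410
0.25·x = 410 − 60 = 350
x = 350 / 0.25 = 1400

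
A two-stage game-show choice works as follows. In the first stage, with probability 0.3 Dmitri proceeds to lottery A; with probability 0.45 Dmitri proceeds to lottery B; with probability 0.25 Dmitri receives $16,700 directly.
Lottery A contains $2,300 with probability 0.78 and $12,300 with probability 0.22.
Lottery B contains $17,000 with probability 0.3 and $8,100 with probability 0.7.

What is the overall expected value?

EV(A) = 0.78 × 2300 + 0.22 × 12300 = 1794 + 2706 = 4500
EV(B) = 0.3 × 17000 + 0.7 × 8100 = 5100 + 5670 = 10770
Branch C: 16700 (certain)
Overall = 0.3 × 4500 + 0.45 × 10770 + 0.25 × 16700 = 1350 + 4846.5 + 4175 = 10371.5

$10,371.50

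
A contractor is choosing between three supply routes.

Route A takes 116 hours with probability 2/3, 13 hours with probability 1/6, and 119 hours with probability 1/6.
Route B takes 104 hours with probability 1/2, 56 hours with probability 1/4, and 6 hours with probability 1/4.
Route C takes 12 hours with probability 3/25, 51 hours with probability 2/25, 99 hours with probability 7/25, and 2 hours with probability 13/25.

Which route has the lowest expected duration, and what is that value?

Route A = 2/3 × 116 + 1/6 × 13 + 1/6 × 119 = 77.3333 + 2.1667 + 19.8333 = 99.3333
Route B = 1/2 × 104 + 1/4 × 56 + 1/4 × 6 = 52 + 14 + 1.5 = 67.5
Route C = 3/25 × 12 + 2/25 × 51 + 7/25 × 99 + 13/25 × 2 = 1.44 + 4.08 + 27.72 + 1.04 = 34.28

Route C (34.28 hours)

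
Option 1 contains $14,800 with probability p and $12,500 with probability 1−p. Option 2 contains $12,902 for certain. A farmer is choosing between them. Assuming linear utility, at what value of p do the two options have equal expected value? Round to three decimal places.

p = 0.175

p·14800 + (1−p)·12500 = 12902
2300p + 12500 = 12902
p = (12902 − 12500) / 2300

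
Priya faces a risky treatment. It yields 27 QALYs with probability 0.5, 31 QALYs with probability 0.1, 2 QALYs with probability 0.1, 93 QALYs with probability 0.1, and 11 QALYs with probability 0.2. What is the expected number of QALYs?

EV = 0.5 × 27 + 0.1 × 31 + 0.1 × 2 + 0.1 × 93 + 0.2 × 11 = 13.5 + 3.1 + 0.2 + 9.3 + 2.2 = 28.3

28.3 QALYs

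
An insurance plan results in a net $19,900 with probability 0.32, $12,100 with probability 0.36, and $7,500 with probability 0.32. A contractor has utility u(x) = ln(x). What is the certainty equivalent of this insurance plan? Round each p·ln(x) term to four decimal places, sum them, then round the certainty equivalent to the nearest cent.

$12,174.51

E[u] = 0.32·ln(19900) + 0.36·ln(12100) + 0.32·ln(7500) = 3.1675 + 3.3843 + 2.8553 = 9.4071
CE = e^9.4071 ≈ 12174.51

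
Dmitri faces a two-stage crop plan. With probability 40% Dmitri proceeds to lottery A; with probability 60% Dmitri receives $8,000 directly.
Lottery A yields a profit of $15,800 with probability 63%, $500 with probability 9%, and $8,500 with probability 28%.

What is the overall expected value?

EV(A) = 0.63 × 15800 + 0.09 × 500 + 0.28 × 8500 = 9954 + 45 + 2380 = 12379
Branch B: 8000 (certain)
Overall = 0.4 × 12379 + 0.6 × 8000 = 4951.6 + 4800 = 9751.6

$9,751.60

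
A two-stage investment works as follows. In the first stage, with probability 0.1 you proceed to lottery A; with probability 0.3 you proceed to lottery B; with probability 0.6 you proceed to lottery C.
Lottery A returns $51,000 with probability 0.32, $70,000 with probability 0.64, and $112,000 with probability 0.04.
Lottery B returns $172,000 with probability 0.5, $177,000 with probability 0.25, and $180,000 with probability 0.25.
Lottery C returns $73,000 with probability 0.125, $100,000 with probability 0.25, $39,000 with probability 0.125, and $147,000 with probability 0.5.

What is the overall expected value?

$126,635

EV(A) = 0.32 × 51000 + 0.64 × 70000 + 0.04 × 112000 = 16320 + 44800 + 4480 = 65600
EV(B) = 0.5 × 172000 + 0.25 × 177000 + 0.25 × 180000 = 86000 + 44250 + 45000 = 175250
EV(C) = 0.125 × 73000 + 0.25 × 100000 + 0.125 × 39000 + 0.5 × 147000 = 9125 + 25000 + 4875 + 73500 = 112500
Overall = 0.1 × 65600 + 0.3 × 175250 + 0.6 × 112500 = 6560 + 52575 + 67500 = 126635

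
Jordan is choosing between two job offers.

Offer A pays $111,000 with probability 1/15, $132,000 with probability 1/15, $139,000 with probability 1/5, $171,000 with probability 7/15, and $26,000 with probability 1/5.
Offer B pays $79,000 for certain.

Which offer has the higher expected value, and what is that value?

Offer A = 1/15 × 111000 + 1/15 × 132000 + 1/5 × 139000 + 7/15 × 171000 + 1/5 × 26000 = 7400 + 8800 + 27800 + 79800 + 5200 = 129000
Offer B: 79000 (certain)

Offer A ($129,000)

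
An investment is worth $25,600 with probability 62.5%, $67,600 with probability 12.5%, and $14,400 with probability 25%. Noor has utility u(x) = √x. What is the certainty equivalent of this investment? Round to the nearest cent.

E[u] = 0.625·√25600 + 0.125·√67600 + 0.25·√14400 = 0.625·160 + 0.125·260 + 0.25·120 = 162.5
CE = (162.5)² = 26406.25

$26,406.25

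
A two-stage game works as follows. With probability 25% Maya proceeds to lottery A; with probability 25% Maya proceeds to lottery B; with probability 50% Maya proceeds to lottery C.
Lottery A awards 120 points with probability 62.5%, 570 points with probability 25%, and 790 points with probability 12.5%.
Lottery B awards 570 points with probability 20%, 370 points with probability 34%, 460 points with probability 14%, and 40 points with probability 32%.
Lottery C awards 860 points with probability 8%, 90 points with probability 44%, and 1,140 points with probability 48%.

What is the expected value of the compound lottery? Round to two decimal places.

EV(A) = 0.625 × 120 + 0.25 × 570 + 0.125 × 790 = 75 + 142.5 + 98.75 = 316.25
EV(B) = 0.2 × 570 + 0.34 × 370 + 0.14 × 460 + 0.32 × 40 = 114 + 125.8 + 64.4 + 12.8 = 317
EV(C) = 0.08 × 860 + 0.44 × 90 + 0.48 × 1140 = 68.8 + 39.6 + 547.2 = 655.6
Overall = 0.25 × 316.25 + 0.25 × 317 + 0.5 × 655.6 = 79.0625 + 79.25 + 327.8 = 486.1125

486.11 points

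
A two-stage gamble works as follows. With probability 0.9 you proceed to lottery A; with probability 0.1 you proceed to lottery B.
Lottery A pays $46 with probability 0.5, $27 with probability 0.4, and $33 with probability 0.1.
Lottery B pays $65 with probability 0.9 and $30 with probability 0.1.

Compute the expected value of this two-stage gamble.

$39.54

EV(A) = 0.5 × 46 + 0.4 × 27 + 0.1 × 33 = 23 + 10.8 + 3.3 = 37.1
EV(B) = 0.9 × 65 + 0.1 × 30 = 58.5 + 3 = 61.5
Overall = 0.9 × 37.1 + 0.1 × 61.5 = 33.39 + 6.15 = 39.54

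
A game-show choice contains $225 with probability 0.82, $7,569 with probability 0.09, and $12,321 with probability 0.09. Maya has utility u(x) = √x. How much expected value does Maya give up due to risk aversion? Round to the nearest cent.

$1,067.39

E[u] = 0.82·√225 + 0.09·√7569 + 0.09·√12321 = 0.82·15 + 0.09·87 + 0.09·111 = 30.12
CE = (30.12)² = 907.2144
Risk premium = EV − CE = 1974.6 − 907.2144 = 1067.3856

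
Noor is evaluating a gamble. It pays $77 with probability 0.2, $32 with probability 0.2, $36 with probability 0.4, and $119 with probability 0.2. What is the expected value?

$60

EV = 0.2 × 77 + 0.2 × 32 + 0.4 × 36 + 0.2 × 119 = 15.4 + 6.4 + 14.4 + 23.8 = 60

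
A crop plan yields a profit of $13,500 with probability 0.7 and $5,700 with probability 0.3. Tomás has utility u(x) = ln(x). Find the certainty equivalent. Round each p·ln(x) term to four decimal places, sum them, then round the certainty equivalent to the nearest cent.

E[u] = 0.7·ln(13500) + 0.3·ln(5700) = 6.6573 + 2.5945 = 9.2518
CE = e^9.2518 ≈ 10423.31

$10,423.31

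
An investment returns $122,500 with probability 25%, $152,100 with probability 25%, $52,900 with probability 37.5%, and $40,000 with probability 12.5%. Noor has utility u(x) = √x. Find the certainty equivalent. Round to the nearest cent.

E[u] = 0.25·√122500 + 0.25·√152100 + 0.375·√52900 + 0.125·√40000 = 0.25·350 + 0.25·390 + 0.375·230 + 0.125·200 = 296.25
CE = (296.25)² = 87764.0625

$87,764.06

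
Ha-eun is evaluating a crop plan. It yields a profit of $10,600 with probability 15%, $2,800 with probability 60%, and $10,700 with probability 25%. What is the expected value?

EV = 0.15 × 10600 + 0.6 × 2800 + 0.25 × 10700 = 1590 + 1680 + 2675 = 5945

$5,945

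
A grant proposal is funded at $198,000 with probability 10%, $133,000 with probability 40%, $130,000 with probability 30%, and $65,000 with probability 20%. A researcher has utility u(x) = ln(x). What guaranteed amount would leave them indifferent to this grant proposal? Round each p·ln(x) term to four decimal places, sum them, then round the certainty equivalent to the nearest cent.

E[u] = 0.1·ln(198000) + 0.4·ln(133000) + 0.3·ln(130000) + 0.2·ln(65000) = 1.2196 + 4.7192 + 3.5326 + 2.2164 = 11.6878
CE = e^11.6878 ≈ 119109.68

$119,109.68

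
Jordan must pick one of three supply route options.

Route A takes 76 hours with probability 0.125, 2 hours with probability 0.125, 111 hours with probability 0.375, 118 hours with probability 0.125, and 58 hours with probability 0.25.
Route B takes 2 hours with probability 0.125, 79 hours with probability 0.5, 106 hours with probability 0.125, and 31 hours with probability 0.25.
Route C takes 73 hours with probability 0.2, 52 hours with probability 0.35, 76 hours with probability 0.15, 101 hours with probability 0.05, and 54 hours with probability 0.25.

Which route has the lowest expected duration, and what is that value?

Route A = 0.125 × 76 + 0.125 × 2 + 0.375 × 111 + 0.125 × 118 + 0.25 × 58 = 9.5 + 0.25 + 41.625 + 14.75 + 14.5 = 80.625
Route B = 0.125 × 2 + 0.5 × 79 + 0.125 × 106 + 0.25 × 31 = 0.25 + 39.5 + 13.25 + 7.75 = 60.75
Route C = 0.2 × 73 + 0.35 × 52 + 0.15 × 76 + 0.05 × 101 + 0.25 × 54 = 14.6 + 18.2 + 11.4 + 5.05 + 13.5 = 62.75

Route B (60.75 hours)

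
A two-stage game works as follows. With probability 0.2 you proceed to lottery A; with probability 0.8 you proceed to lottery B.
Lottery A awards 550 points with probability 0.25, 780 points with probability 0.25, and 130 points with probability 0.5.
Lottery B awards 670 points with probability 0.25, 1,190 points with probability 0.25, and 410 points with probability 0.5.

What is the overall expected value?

615.5 points

EV(A) = 0.25 × 550 + 0.25 × 780 + 0.5 × 130 = 137.5 + 195 + 65 = 397.5
EV(B) = 0.25 × 670 + 0.25 × 1190 + 0.5 × 410 = 167.5 + 297.5 + 205 = 670
Overall = 0.2 × 397.5 + 0.8 × 670 = 79.5 + 536 = 615.5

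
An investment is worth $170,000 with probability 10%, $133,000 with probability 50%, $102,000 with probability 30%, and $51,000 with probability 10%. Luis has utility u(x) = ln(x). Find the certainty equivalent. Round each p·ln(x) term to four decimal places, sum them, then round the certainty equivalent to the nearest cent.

$114,382.11

E[u] = 0.1·ln(170000) + 0.5·ln(133000) + 0.3·ln(102000) + 0.1·ln(51000) = 1.2044 + 5.8991 + 3.4598 + 1.0840 = 11.6473
CE = e^11.6473 ≈ 114382.11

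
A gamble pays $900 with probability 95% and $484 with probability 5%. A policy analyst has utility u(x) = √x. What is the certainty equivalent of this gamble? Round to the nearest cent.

$876.16

E[u] = 0.95·√900 + 0.05·√484 = 0.95·30 + 0.05·22 = 29.6
CE = (29.6)² = 876.16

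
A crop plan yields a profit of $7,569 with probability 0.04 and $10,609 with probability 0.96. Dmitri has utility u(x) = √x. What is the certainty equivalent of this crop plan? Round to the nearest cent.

$10,477.57

E[u] = 0.04·√7569 + 0.96·√10609 = 0.04·87 + 0.96·103 = 102.36
CE = (102.36)² = 10477.5696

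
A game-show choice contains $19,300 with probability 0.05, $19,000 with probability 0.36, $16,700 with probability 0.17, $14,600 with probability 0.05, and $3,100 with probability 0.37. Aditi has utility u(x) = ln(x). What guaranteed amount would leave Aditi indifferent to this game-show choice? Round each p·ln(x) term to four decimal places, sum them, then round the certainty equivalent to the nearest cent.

$9,386.24

E[u] = 0.05·ln(19300) + 0.36·ln(19000) + 0.17·ln(16700) + 0.05·ln(14600) + 0.37·ln(3100) = 0.4934 + 3.5468 + 1.6529 + 0.4794 + 2.9745 = 9.1470
CE = e^9.1470 ≈ 9386.24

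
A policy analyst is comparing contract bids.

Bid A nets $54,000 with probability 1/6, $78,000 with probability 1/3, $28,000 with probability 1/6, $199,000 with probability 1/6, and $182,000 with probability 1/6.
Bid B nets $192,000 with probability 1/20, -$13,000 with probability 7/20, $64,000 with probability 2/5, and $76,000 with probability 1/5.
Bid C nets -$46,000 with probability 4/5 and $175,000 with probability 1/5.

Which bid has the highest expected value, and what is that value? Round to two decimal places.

Bid A = 1/6 × 54000 + 1/3 × 78000 + 1/6 × 28000 + 1/6 × 199000 + 1/6 × 182000 = 9000 + 26000 + 4666.6667 + 33166.6667 + 30333.3333 = 103166.6667
Bid B = 1/20 × 192000 + 7/20 × (-13000) + 2/5 × 64000 + 1/5 × 76000 = 9600 − 4550 + 25600 + 15200 = 45850
Bid C = 4/5 × (-46000) + 1/5 × 175000 = -36800 + 35000 = -1800

Bid A ($103,166.67)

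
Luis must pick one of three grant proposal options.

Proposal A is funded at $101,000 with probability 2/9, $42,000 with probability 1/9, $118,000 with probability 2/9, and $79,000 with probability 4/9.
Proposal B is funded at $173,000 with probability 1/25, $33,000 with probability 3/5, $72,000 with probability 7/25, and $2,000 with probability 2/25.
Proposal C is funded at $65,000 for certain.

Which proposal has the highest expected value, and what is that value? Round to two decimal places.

Proposal A = 2/9 × 101000 + 1/9 × 42000 + 2/9 × 118000 + 4/9 × 79000 = 22444.4444 + 4666.6667 + 26222.2222 + 35111.1111 = 88444.4444
Proposal B = 1/25 × 173000 + 3/5 × 33000 + 7/25 × 72000 + 2/25 × 2000 = 6920 + 19800 + 20160 + 160 = 47040
Proposal C: 65000 (certain)

Proposal A ($88,444.44)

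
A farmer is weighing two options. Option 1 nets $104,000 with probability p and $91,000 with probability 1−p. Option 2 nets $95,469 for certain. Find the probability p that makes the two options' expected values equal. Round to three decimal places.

p = 0.344

p·104000 + (1−p)·91000 = 95469
13000p + 91000 = 95469
p = (95469 − 91000) / 13000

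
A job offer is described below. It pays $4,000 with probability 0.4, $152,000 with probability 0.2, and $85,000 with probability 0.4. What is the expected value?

$66,000

EV = 0.4 × 4000 + 0.2 × 152000 + 0.4 × 85000 = 1600 + 30400 + 34000 = 66000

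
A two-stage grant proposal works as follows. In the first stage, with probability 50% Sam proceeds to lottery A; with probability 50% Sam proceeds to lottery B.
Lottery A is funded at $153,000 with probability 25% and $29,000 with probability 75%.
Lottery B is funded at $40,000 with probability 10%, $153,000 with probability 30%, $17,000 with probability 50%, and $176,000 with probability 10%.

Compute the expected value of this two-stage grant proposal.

$68,000

EV(A) = 0.25 × 153000 + 0.75 × 29000 = 38250 + 21750 = 60000
EV(B) = 0.1 × 40000 + 0.3 × 153000 + 0.5 × 17000 + 0.1 × 176000 = 4000 + 45900 + 8500 + 17600 = 76000
Overall = 0.5 × 60000 + 0.5 × 76000 = 30000 + 38000 = 68000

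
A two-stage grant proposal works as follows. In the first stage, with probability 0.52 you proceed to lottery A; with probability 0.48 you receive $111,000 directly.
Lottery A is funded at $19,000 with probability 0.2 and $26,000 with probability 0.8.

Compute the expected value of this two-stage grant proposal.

EV(A) = 0.2 × 19000 + 0.8 × 26000 = 3800 + 20800 = 24600
Branch B: 111000 (certain)
Overall = 0.52 × 24600 + 0.48 × 111000 = 12792 + 53280 = 66072

$66,072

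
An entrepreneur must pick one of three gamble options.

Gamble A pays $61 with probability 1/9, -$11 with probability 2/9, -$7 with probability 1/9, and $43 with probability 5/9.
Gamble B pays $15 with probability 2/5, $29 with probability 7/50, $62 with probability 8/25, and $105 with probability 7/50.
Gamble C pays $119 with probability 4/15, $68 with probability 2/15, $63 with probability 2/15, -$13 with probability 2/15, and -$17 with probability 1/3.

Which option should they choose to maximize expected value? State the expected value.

Gamble B ($44.60)

Gamble A = 1/9 × 61 + 2/9 × (-11) + 1/9 × (-7) + 5/9 × 43 = 6.7778 − 2.4444 − 0.7778 + 23.8889 = 27.4444
Gamble B = 2/5 × 15 + 7/50 × 29 + 8/25 × 62 + 7/50 × 105 = 6 + 4.06 + 19.84 + 14.7 = 44.6
Gamble C = 4/15 × 119 + 2/15 × 68 + 2/15 × 63 + 2/15 × (-13) + 1/3 × (-17) = 31.7333 + 9.0667 + 8.4 − 1.7333 − 5.6667 = 41.8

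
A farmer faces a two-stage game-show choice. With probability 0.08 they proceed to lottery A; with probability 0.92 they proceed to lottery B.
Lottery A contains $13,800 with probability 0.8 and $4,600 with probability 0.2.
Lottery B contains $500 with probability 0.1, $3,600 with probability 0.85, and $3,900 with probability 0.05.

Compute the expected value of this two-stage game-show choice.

EV(A) = 0.8 × 13800 + 0.2 × 4600 = 11040 + 920 = 11960
EV(B) = 0.1 × 500 + 0.85 × 3600 + 0.05 × 3900 = 50 + 3060 + 195 = 3305
Overall = 0.08 × 11960 + 0.92 × 3305 = 956.8 + 3040.6 = 3997.4

$3,997.40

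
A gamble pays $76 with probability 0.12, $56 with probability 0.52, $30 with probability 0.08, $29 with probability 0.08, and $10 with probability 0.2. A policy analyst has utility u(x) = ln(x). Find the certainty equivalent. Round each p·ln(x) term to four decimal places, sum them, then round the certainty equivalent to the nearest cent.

$37.15

E[u] = 0.12·ln(76) + 0.52·ln(56) + 0.08·ln(30) + 0.08·ln(29) + 0.2·ln(10) = 0.5197 + 2.0932 + 0.2721 + 0.2694 + 0.4605 = 3.6149
CE = e^3.6149 ≈ 37.15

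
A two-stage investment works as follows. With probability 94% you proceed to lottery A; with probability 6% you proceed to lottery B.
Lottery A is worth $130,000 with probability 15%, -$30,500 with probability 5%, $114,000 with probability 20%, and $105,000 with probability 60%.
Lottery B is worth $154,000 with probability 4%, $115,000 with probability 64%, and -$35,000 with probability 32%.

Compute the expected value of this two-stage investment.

$101,662.10

EV(A) = 0.15 × 130000 + 0.05 × (-30500) + 0.2 × 114000 + 0.6 × 105000 = 19500 − 1525 + 22800 + 63000 = 103775
EV(B) = 0.04 × 154000 + 0.64 × 115000 + 0.32 × (-35000) = 6160 + 73600 − 11200 = 68560
Overall = 0.94 × 103775 + 0.06 × 68560 = 97548.5 + 4113.6 = 101662.1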